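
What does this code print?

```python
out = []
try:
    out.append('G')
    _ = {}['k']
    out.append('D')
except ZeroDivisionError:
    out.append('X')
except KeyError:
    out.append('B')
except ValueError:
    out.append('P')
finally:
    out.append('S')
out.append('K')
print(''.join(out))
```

Execution trace: 'G' (try body) → 'B' (except KeyError) → 'S' (finally) → 'K' (after the try/except). Output: GBSK

Answer: GBSK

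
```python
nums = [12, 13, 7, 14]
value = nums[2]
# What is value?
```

Trace:
`nums = [12, 13, 7, 14]` → nums = [12, 13, 7, 14]
`value = nums[2]` → value = 7
So value = 7

Answer: 7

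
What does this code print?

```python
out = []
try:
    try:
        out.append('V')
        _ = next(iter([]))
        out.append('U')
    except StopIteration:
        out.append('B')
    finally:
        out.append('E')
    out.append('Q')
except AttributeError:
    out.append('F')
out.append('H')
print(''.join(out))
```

Execution trace: 'V' (inner try body) → 'B' (inner except StopIteration) → 'E' (inner finally) → 'Q' (try body, no exception) → 'H' (after the try/except). Output: VBEQH

Answer: VBEQH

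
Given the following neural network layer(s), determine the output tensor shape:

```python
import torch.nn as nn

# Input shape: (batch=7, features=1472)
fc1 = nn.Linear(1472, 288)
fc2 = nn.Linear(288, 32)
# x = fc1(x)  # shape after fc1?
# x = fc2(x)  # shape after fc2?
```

Input: (7, 1472) -> after fc1: (7, 288) -> Output: (7, 32)

Answer: (7, 32)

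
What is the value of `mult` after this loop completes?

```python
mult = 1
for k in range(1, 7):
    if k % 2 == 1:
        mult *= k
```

Product of odd numbers 1 to 6
`mult` takes the values: 1 → 3 → 15

Answer: 15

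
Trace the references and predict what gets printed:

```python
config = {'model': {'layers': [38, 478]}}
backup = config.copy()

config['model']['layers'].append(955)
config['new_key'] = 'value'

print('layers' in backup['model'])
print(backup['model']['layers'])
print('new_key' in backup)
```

Key concept: shallow copy gotcha with nested dict.
Step by step:
`config = {'model': {'layers': [38, 478]}}` → config = {'model': {'layers': [38, 478]}}
`backup = config.copy()` → backup = {'model': {'layers': [38, 478]}}
`config['model']['layers'].append(955)` → config = {'model': {'layers': [38, 478, 955]}}; backup = {'model': {'layers': [38, 478, 955]}}
`config['new_key'] = 'value'` → config = {'model': {'layers': [38, 478, 955]}, 'new_key': 'value'}
`print('layers' in backup['model'])` → prints True
`print(backup['model']['layers'])` → prints [38, 478, 955]
`print('new_key' in backup)` → prints False

Answer:
True
[38, 478, 955]
False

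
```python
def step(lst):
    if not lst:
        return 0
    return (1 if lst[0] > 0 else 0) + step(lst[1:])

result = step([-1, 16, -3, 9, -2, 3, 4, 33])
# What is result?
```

Count of positive elements in [-1, 16, -3, 9, -2, 3, 4, 33] = 5

Answer: 5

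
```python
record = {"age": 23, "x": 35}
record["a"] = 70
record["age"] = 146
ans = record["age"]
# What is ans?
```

Trace:
`record = {"age": 23, "x": 35}` → record = {'age': 23, 'x': 35}
`record["a"] = 70` → record = {'age': 23, 'x': 35, 'a': 70}
`record["age"] = 146` → record = {'age': 146, 'x': 35, 'a': 70}
`ans = record["age"]` → ans = 146
So ans = 146

Answer: 146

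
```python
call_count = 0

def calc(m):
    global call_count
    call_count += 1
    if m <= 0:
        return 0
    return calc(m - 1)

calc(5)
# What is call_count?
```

Linear recursion stepping by 1: 6 calls from m=5 down to ≤0.

Answer: 6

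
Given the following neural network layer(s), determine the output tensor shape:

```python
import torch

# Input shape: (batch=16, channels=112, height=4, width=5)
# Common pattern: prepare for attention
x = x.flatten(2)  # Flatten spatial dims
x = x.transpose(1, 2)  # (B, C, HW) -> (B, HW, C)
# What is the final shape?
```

Input: (16, 112, 4, 5) -> after flatten(2): (16, 112, 20) -> Output: (16, 20, 112)

Answer: (16, 20, 112)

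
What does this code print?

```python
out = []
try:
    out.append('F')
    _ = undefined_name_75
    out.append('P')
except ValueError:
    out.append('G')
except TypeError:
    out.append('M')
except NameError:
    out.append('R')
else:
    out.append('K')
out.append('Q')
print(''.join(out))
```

Execution trace: 'F' (try body) → 'R' (except NameError) → 'Q' (after the try/except). Output: FRQ

Answer: FRQ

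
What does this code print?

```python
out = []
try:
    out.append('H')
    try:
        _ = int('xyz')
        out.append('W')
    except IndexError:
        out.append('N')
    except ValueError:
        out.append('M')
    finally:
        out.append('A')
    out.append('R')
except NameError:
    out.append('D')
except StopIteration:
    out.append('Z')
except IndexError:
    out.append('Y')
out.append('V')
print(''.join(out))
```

Execution trace: 'H' (try body) → 'M' (inner except ValueError) → 'A' (inner finally) → 'R' (try body, no exception) → 'V' (after the try/except). Output: HMARV

Answer: HMARV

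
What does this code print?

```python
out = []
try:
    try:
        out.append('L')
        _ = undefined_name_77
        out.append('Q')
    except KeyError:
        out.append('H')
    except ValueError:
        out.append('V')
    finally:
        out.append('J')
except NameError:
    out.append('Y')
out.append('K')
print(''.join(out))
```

Execution trace: 'L' (try body) → 'J' (finally) → 'Y' (outer except NameError) → 'K' (after the try/except). Output: LJYK

Answer: LJYK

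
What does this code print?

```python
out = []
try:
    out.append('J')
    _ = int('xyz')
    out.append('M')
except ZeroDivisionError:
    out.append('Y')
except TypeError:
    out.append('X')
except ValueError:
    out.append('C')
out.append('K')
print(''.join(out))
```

Execution trace: 'J' (try body) → 'C' (except ValueError) → 'K' (after the try/except). Output: JCK

Answer: JCK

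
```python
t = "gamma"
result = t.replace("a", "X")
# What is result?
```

Trace:
`t = "gamma"` → t = 'gamma'
`result = t.replace("a", "X")` → result = 'gXmmX'
So result = 'gXmmX'

Answer: 'gXmmX'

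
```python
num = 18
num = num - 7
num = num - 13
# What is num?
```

Trace:
`num = 18` → num = 18
`num = num - 7` → num = 11
`num = num - 13` → num = -2
So num = -2

Answer: -2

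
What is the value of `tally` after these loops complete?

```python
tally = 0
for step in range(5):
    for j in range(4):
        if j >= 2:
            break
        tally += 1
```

Inner breaks at 2, outer runs 5 times
`tally` takes the values: 0 → 1 → 2 → 3 → 4 → 5 → 6 → 7 → 8 → 9 → 10

Answer: 10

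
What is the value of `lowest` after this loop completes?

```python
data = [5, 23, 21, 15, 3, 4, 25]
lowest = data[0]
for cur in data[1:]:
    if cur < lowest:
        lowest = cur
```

Minimum of [5, 23, 21, 15, 3, 4, 25]
`lowest` takes the values: 5 → 3

Answer: 3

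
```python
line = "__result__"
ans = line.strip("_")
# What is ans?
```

Trace:
`line = "__result__"` → line = '__result__'
`ans = line.strip("_")` → ans = 'result'
So ans = 'result'

Answer: 'result'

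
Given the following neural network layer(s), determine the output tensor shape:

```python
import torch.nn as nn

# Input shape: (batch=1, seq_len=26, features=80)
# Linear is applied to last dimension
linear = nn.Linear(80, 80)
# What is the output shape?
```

Input: (1, 26, 80) -> Output: (1, 26, 80)

Answer: (1, 26, 80)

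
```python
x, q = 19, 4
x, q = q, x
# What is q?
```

Trace:
`x, q = 19, 4` → x = 19; q = 4
`x, q = q, x` → x = 4; q = 19
So q = 19

Answer: 19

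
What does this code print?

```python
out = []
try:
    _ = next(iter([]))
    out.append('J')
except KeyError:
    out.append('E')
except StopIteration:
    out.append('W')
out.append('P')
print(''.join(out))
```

Execution trace: 'W' (except StopIteration) → 'P' (after the try/except). Output: WP

Answer: WP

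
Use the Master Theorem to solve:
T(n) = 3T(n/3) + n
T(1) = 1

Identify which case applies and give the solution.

a=3, b=3, f(n)=n. log_3(3) = 1. Since c=1 = 1, Case 2 applies: T(n) = Θ(n^log_b(a) · log n) = O(n log n).

Answer: O(n log n) - Case 2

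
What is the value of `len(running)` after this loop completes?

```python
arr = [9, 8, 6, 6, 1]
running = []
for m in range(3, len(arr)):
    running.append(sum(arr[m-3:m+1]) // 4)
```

Number of 4-element averages
`running` takes the values: [] → [7] → [7, 5]
So `len(running)` = 2

Answer: 2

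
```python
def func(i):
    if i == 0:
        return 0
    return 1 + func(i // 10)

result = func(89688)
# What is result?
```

Count of digits of 89688: 5

Answer: 5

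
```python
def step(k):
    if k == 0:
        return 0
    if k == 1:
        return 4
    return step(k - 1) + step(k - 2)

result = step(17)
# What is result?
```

Build up from base cases: step(0)=0, step(1)=4, step(2)=4, step(3)=8, step(4)=12, step(5)=20, step(6)=32, ..., step(17)=6388

Answer: 6388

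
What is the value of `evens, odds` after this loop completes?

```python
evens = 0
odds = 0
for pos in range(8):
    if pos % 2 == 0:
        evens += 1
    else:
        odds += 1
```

Count evens and odds in range(8)
`evens, odds` takes the values: (0, 0) → (1, 0) → (1, 1) → (2, 1) → (2, 2) → (3, 2) → (3, 3) → (4, 3) → (4, 4)

Answer: 4, 4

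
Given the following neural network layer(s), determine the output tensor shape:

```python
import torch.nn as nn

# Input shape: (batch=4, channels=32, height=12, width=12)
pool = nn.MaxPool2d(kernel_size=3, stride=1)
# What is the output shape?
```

Input: (4, 32, 12, 12) -> Output: (4, 32, 10, 10)

Answer: (4, 32, 10, 10)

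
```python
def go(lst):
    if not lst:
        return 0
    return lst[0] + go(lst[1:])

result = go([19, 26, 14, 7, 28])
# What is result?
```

19 + 26 + 14 + 7 + 28 + 0 = 94

Answer: 94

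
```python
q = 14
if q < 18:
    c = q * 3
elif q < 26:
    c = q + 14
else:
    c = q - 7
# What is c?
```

Trace:
`q = 14` → q = 14
`if q < 18: ...` → q < 18 is True → c = 42
So c = 42

Answer: 42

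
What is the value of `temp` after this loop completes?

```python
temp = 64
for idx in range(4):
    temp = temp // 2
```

Halve 4 times: 64 // 2^4 = 4
`temp` takes the values: 64 → 32 → 16 → 8 → 4

Answer: 4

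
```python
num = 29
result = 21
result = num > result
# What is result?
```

Trace:
`num = 29` → num = 29
`result = 21` → result = 21
`result = num > result` → result = True
So result = True

Answer: True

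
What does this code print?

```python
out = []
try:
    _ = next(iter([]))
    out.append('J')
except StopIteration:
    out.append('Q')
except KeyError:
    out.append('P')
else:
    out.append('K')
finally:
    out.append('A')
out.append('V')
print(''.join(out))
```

Execution trace: 'Q' (except StopIteration) → 'A' (finally) → 'V' (after the try/except). Output: QAV

Answer: QAV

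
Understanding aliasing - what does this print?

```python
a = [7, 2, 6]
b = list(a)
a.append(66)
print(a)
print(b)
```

Key concept: list() constructor creates copy.
Step by step:
`a = [7, 2, 6]` → a = [7, 2, 6]
`b = list(a)` → b = [7, 2, 6]
`a.append(66)` → a = [7, 2, 6, 66]
`print(a)` → prints [7, 2, 6, 66]
`print(b)` → prints [7, 2, 6]

Answer:
[7, 2, 6, 66]
[7, 2, 6]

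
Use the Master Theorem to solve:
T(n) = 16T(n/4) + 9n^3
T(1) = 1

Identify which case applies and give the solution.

a=16, b=4, f(n)=9n^3. log_4(16) = 2. Since c=3 > 2 and the regularity condition holds (16(n/4)^3 = (16/4^3)n^3 with 16/4^3 < 1), Case 3 applies: T(n) = Θ(f(n)) = O(n^3).

Answer: O(n^3) - Case 3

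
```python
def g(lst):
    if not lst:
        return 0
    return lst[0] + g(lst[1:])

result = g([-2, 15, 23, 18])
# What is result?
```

(-2) + 15 + 23 + 18 + 0 = 54

Answer: 54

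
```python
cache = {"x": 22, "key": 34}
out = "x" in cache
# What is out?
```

Trace:
`cache = {"x": 22, "key": 34}` → cache = {'x': 22, 'key': 34}
`out = "x" in cache` → out = True
So out = True

Answer: True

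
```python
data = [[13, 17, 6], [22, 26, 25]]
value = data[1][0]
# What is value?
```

Trace:
`data = [[13, 17, 6], [22, 26, 25]]` → data = [[13, 17, 6], [22, 26, 25]]
`value = data[1][0]` → value = 22
So value = 22

Answer: 22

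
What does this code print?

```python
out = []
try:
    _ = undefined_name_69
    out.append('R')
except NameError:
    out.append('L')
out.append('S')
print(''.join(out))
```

Execution trace: 'L' (except NameError) → 'S' (after the try/except). Output: LS

Answer: LS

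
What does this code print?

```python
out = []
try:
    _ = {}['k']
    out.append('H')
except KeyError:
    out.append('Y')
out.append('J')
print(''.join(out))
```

Execution trace: 'Y' (except KeyError) → 'J' (after the try/except). Output: YJ

Answer: YJ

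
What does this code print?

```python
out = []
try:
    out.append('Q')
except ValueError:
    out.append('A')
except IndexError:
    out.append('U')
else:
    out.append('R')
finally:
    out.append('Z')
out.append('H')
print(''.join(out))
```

Execution trace: 'Q' (try body, no exception) → 'R' (else) → 'Z' (finally) → 'H' (after the try/except). Output: QRZH

Answer: QRZH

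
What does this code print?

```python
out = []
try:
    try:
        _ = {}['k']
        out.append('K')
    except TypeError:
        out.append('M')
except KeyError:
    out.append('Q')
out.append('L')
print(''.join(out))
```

Execution trace: 'Q' (outer except KeyError) → 'L' (after the try/except). Output: QL

Answer: QL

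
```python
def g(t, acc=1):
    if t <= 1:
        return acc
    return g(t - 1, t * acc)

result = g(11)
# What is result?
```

Accumulator trace (n, acc): (11, 1) -> (10, 11) -> (9, 110) -> (8, 990) -> (7, 7920) -> (6, 55440) -> (5, 332640) -> (4, 1663200) -> (3, 6652800) -> (2, 19958400) -> (1, 39916800) -> return 39916800

Answer: 39916800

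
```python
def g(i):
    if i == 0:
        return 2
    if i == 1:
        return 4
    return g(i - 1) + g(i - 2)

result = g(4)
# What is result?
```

Build up from base cases: g(0)=2, g(1)=4, g(2)=6, g(3)=10, g(4)=16

Answer: 16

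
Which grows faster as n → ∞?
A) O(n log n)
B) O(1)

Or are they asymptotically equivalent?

O(n log n) vs O(1): Higher order terms dominate.

Answer: A) O(n log n) grows faster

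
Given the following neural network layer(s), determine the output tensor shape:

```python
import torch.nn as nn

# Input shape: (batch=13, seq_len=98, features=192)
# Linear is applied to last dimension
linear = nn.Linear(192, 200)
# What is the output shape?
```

Input: (13, 98, 192) -> Output: (13, 98, 200)

Answer: (13, 98, 200)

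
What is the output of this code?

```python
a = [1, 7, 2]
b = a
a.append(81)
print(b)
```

Key concept: basic list aliasing.
Step by step:
`a = [1, 7, 2]` → a = [1, 7, 2]
`b = a` → b = [1, 7, 2] (same object as a)
`a.append(81)` → a = [1, 7, 2, 81] (same object as b); b = [1, 7, 2, 81] (same object as a)
`print(b)` → prints [1, 7, 2, 81]

Answer: [1, 7, 2, 81]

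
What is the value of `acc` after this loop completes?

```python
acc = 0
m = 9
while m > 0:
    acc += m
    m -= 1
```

Sum 9 down to 1
`acc` takes the values: 0 → 9 → 17 → 24 → 30 → 35 → 39 → 42 → 44 → 45

Answer: 45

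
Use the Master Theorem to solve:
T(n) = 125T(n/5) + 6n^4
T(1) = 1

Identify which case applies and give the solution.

a=125, b=5, f(n)=6n^4. log_5(125) = 3. Since c=4 > 3 and the regularity condition holds (125(n/5)^4 = (125/5^4)n^4 with 125/5^4 < 1), Case 3 applies: T(n) = Θ(f(n)) = O(n^4).

Answer: O(n^4) - Case 3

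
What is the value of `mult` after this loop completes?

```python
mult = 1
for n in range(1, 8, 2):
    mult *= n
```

Product of 1, 3, 5, ... up to 7
`mult` takes the values: 1 → 3 → 15 → 105

Answer: 105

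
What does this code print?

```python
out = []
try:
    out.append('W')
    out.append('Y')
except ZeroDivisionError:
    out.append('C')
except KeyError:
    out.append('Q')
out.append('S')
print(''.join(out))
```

Execution trace: 'W' (try body) → 'Y' (try body, no exception) → 'S' (after the try/except). Output: WYS

Answer: WYS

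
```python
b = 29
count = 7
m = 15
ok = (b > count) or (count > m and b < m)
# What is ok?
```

Trace:
`b = 29` → b = 29
`count = 7` → count = 7
`m = 15` → m = 15
`ok = (b > count) or (count > m and b < m)` → ok = True
So ok = True

Answer: True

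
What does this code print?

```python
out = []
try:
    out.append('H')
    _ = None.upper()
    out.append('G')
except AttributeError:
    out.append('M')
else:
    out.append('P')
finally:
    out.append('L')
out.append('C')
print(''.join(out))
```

Execution trace: 'H' (try body) → 'M' (except AttributeError) → 'L' (finally) → 'C' (after the try/except). Output: HMLC

Answer: HMLC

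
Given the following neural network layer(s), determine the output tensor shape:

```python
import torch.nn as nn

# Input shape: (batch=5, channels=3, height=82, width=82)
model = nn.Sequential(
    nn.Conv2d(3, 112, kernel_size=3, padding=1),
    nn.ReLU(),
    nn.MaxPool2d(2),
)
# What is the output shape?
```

Input: (5, 3, 82, 82) -> after Conv2d: (5, 112, 82, 82) -> after ReLU: (5, 112, 82, 82) -> Output: (5, 112, 41, 41)

Answer: (5, 112, 41, 41)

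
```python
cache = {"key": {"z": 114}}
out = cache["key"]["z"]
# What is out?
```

Trace:
`cache = {"key": {"z": 114}}` → cache = {'key': {'z': 114}}
`out = cache["key"]["z"]` → out = 114
So out = 114

Answer: 114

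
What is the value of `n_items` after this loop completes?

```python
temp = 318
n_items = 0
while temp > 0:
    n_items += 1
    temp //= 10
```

Count digits by repeated division by 10
`n_items` takes the values: 0 → 1 → 2 → 3

Answer: 3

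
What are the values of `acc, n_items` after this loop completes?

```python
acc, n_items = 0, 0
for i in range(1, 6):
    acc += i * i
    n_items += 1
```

Sum of squares and count
`acc, n_items` takes the values: (0, 0) → (1, 0) → (1, 1) → (5, 1) → (5, 2) → (14, 2) → (14, 3) → (30, 3) → (30, 4) → (55, 4) → (55, 5)

Answer: 55, 5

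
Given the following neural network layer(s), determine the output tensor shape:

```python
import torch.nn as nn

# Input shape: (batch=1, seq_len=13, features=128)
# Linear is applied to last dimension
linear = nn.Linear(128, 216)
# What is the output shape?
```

Input: (1, 13, 128) -> Output: (1, 13, 216)

Answer: (1, 13, 216)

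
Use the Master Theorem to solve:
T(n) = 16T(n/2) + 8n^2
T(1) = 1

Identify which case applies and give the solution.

a=16, b=2, f(n)=8n^2. log_2(16) = 4. Since c=2 < 4, Case 1 applies: T(n) = Θ(n^log_b(a)) = O(n^4).

Answer: O(n^4) - Case 1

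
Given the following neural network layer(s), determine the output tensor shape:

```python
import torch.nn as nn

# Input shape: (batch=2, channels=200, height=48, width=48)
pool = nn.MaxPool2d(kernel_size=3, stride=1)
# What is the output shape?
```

Input: (2, 200, 48, 48) -> Output: (2, 200, 46, 46)

Answer: (2, 200, 46, 46)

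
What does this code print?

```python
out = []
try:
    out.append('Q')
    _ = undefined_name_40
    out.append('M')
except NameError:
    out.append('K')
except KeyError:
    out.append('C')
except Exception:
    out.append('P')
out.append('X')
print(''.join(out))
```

Execution trace: 'Q' (try body) → 'K' (except NameError) → 'X' (after the try/except). Output: QKX

Answer: QKX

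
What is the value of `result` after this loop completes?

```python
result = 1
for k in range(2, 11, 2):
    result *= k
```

Product of even numbers 2 to 10
`result` takes the values: 1 → 2 → 8 → 48 → 384 → 3840

Answer: 3840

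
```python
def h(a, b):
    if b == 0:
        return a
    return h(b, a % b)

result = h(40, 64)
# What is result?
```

h(40, 64) -> h(64, 40) -> h(40, 24) -> h(24, 16) -> h(16, 8) -> h(8, 0) -> 8

Answer: 8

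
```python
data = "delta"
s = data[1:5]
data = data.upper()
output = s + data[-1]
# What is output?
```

Trace:
`data = "delta"` → data = 'delta'
`s = data[1:5]` → s = 'elta'
`data = data.upper()` → data = 'DELTA'
`output = s + data[-1]` → output = 'eltaA'
So output = 'eltaA'

Answer: 'eltaA'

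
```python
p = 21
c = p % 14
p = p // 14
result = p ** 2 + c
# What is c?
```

Trace:
`p = 21` → p = 21
`c = p % 14` → c = 7
`p = p // 14` → p = 1
`result = p ** 2 + c` → result = 8
So c = 7

Answer: 7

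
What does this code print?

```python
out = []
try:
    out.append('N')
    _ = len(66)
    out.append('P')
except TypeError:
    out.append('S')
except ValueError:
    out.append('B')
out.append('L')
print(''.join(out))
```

Execution trace: 'N' (try body) → 'S' (except TypeError) → 'L' (after the try/except). Output: NSL

Answer: NSL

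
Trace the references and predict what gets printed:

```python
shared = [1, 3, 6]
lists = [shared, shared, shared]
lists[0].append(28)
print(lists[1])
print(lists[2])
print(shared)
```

Key concept: list of same reference.
Step by step:
`shared = [1, 3, 6]` → shared = [1, 3, 6]
`lists = [shared, shared, shared]` → lists = [[1, 3, 6], [1, 3, 6], [1, 3, 6]]
`lists[0].append(28)` → shared = [1, 3, 6, 28]; lists = [[1, 3, 6, 28], [1, 3, 6, 28], [1, 3, 6, 28]]
`print(lists[1])` → prints [1, 3, 6, 28]
`print(lists[2])` → prints [1, 3, 6, 28]
`print(shared)` → prints [1, 3, 6, 28]

Answer:
[1, 3, 6, 28]
[1, 3, 6, 28]
[1, 3, 6, 28]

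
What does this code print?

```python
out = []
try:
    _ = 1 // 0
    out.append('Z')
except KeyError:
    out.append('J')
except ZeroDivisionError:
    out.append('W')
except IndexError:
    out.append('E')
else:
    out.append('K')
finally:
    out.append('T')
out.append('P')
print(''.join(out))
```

Execution trace: 'W' (except ZeroDivisionError) → 'T' (finally) → 'P' (after the try/except). Output: WTP

Answer: WTP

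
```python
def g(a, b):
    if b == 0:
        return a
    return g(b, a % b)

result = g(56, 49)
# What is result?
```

g(56, 49) -> g(49, 7) -> g(7, 0) -> 7

Answer: 7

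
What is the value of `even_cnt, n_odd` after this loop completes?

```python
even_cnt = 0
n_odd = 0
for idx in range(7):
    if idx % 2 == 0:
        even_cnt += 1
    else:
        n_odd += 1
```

Count evens and odds in range(7)
`even_cnt, n_odd` takes the values: (0, 0) → (1, 0) → (1, 1) → (2, 1) → (2, 2) → (3, 2) → (3, 3) → (4, 3)

Answer: 4, 3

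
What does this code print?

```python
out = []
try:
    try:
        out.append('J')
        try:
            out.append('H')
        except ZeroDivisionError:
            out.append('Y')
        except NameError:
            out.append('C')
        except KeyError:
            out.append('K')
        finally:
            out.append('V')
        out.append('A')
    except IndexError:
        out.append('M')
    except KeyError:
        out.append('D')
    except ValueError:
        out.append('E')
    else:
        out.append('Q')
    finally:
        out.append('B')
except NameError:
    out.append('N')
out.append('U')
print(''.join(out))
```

Execution trace: 'J' (try body) → 'H' (inner try body, no exception) → 'V' (inner finally) → 'A' (try body, no exception) → 'Q' (else) → 'B' (finally) → 'U' (after the try/except). Output: JHVAQBU

Answer: JHVAQBU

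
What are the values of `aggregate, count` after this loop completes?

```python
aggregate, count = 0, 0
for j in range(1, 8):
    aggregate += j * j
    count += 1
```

Sum of squares and count
`aggregate, count` takes the values: (0, 0) → (1, 0) → (1, 1) → (5, 1) → (5, 2) → (14, 2) → (14, 3) → (30, 3) → (30, 4) → (55, 4) → (55, 5) → (91, 5) → (91, 6) → (140, 6) → (140, 7)

Answer: 140, 7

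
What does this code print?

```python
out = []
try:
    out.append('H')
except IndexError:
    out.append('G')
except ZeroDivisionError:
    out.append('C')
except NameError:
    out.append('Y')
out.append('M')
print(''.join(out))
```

Execution trace: 'H' (try body, no exception) → 'M' (after the try/except). Output: HM

Answer: HM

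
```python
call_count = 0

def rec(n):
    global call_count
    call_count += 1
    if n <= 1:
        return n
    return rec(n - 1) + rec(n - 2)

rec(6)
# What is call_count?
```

Calls(n) = 1 + Calls(n-1) + Calls(n-2); Calls(0)=Calls(1)=1. For n=6 this gives 25.

Answer: 25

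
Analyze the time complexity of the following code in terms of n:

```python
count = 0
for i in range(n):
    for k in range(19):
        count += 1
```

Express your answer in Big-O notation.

Each loop level contributes: n × 1. Multiplying the contributions gives O(n).

Answer: O(n)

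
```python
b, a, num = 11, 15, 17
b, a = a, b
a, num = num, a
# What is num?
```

Trace:
`b, a, num = 11, 15, 17` → b = 11; a = 15; num = 17
`b, a = a, b` → b = 15; a = 11
`a, num = num, a` → a = 17; num = 11
So num = 11

Answer: 11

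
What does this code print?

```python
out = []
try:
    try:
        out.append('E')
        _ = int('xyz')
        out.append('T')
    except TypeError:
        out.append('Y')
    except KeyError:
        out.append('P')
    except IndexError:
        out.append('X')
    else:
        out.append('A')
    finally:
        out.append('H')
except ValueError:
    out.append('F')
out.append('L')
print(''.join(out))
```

Execution trace: 'E' (try body) → 'H' (finally) → 'F' (outer except ValueError) → 'L' (after the try/except). Output: EHFL

Answer: EHFL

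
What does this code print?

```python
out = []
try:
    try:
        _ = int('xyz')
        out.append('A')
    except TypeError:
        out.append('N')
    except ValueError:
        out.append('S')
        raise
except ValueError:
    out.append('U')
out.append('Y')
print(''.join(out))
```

Execution trace: 'S' (inner except ValueError) → 'U' (outer except ValueError) → 'Y' (after the try/except). Output: SUY

Answer: SUY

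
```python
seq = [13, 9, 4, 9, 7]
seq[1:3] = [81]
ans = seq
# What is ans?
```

Trace:
`seq = [13, 9, 4, 9, 7]` → seq = [13, 9, 4, 9, 7]
`seq[1:3] = [81]` → seq = [13, 81, 9, 7]
`ans = seq` → ans = [13, 81, 9, 7]
So ans = [13, 81, 9, 7]

Answer: [13, 81, 9, 7]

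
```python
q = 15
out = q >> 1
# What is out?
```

Trace:
`q = 15` → q = 15
`out = q >> 1` → out = 7
So out = 7

Answer: 7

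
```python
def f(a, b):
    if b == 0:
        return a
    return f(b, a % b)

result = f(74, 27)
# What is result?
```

f(74, 27) -> f(27, 20) -> f(20, 7) -> f(7, 6) -> f(6, 1) -> f(1, 0) -> 1

Answer: 1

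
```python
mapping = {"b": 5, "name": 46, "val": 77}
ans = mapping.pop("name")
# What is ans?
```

Trace:
`mapping = {"b": 5, "name": 46, "val": 77}` → mapping = {'b': 5, 'name': 46, 'val': 77}
`ans = mapping.pop("name")` → mapping = {'b': 5, 'val': 77}; ans = 46
So ans = 46

Answer: 46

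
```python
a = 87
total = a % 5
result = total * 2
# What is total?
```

Trace:
`a = 87` → a = 87
`total = a % 5` → total = 2
`result = total * 2` → result = 4
So total = 2

Answer: 2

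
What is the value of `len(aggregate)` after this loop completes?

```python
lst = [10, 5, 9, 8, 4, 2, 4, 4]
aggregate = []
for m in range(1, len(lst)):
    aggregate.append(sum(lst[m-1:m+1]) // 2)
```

Number of 2-element averages
`aggregate` takes the values: [] → [7] → [7, 7] → [7, 7, 8] → [7, 7, 8, 6] → [7, 7, 8, 6, 3] → [7, 7, 8, 6, 3, 3] → [7, 7, 8, 6, 3, 3, 4]
So `len(aggregate)` = 7

Answer: 7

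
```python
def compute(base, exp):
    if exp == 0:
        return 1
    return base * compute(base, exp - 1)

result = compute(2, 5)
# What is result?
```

compute(2, 5) = 2 * 2 * 2 * 2 * 2 = 32

Answer: 32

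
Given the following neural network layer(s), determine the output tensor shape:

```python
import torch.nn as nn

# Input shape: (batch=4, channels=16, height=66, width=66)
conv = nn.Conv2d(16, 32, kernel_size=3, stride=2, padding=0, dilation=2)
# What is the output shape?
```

Input: (4, 16, 66, 66) -> Output: (4, 32, 31, 31)

Answer: (4, 32, 31, 31)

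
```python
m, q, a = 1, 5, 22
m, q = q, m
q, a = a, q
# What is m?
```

Trace:
`m, q, a = 1, 5, 22` → m = 1; q = 5; a = 22
`m, q = q, m` → m = 5; q = 1
`q, a = a, q` → q = 22; a = 1
So m = 5

Answer: 5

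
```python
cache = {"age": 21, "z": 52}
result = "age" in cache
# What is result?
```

Trace:
`cache = {"age": 21, "z": 52}` → cache = {'age': 21, 'z': 52}
`result = "age" in cache` → result = True
So result = True

Answer: True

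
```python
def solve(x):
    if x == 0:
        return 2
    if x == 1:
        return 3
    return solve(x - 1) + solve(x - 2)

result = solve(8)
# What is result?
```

Build up from base cases: solve(0)=2, solve(1)=3, solve(2)=5, solve(3)=8, solve(4)=13, solve(5)=21, solve(6)=34, ..., solve(8)=89

Answer: 89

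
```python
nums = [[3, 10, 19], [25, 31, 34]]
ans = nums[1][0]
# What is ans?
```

Trace:
`nums = [[3, 10, 19], [25, 31, 34]]` → nums = [[3, 10, 19], [25, 31, 34]]
`ans = nums[1][0]` → ans = 25
So ans = 25

Answer: 25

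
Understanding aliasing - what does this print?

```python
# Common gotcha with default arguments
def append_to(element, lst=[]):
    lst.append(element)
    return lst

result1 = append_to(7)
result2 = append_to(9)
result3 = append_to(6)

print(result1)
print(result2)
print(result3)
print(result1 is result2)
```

Key concept: mutable default argument gotcha.
Step by step:
`result1 = append_to(7)` → result1 = [7]
`result2 = append_to(9)` → result1 = [7, 9] (same object as result2); result2 = [7, 9] (same object as result1)
`result3 = append_to(6)` → result1 = [7, 9, 6] (same object as result2, result3); result2 = [7, 9, 6] (same object as result1, result3); result3 = [7, 9, 6] (same object as result1, result2)
`print(result1)` → prints [7, 9, 6]
`print(result2)` → prints [7, 9, 6]
`print(result3)` → prints [7, 9, 6]
`print(result1 is result2)` → prints True

Answer:
[7, 9, 6]
[7, 9, 6]
[7, 9, 6]
True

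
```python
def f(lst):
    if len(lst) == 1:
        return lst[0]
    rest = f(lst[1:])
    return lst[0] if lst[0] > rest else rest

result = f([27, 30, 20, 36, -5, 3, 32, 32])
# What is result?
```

Recursive max over [27, 30, 20, 36, -5, 3, 32, 32] = 36

Answer: 36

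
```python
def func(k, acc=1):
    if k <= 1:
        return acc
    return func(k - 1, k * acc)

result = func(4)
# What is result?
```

Accumulator trace (n, acc): (4, 1) -> (3, 4) -> (2, 12) -> (1, 24) -> return 24

Answer: 24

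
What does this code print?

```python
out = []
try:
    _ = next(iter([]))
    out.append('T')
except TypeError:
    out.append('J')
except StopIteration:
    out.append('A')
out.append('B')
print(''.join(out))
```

Execution trace: 'A' (except StopIteration) → 'B' (after the try/except). Output: AB

Answer: AB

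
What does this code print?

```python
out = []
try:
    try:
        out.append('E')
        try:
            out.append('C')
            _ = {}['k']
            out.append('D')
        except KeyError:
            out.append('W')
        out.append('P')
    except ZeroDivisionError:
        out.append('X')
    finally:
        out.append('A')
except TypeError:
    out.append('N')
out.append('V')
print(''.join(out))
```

Execution trace: 'E' (try body) → 'C' (inner try body) → 'W' (inner except KeyError) → 'P' (try body, no exception) → 'A' (finally) → 'V' (after the try/except). Output: ECWPAV

Answer: ECWPAV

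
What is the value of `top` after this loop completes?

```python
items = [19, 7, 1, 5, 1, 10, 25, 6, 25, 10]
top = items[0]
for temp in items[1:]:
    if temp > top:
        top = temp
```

Maximum of [19, 7, 1, 5, 1, 10, 25, 6, 25, 10]
`top` takes the values: 19 → 25

Answer: 25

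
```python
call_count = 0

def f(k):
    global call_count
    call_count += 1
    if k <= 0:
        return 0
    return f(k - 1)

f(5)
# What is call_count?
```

Linear recursion stepping by 1: 6 calls from k=5 down to ≤0.

Answer: 6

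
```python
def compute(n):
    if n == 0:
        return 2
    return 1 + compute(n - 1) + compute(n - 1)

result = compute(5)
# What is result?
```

compute(n) = 1 + 2·compute(n-1), compute(0)=2. Closed form: (2+1)·2^5 - 1 = 95.

Answer: 95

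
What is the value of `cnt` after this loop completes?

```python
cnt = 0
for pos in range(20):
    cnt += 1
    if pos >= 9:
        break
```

Loop breaks when pos reaches 9, cnt is 10
`cnt` takes the values: 0 → 1 → 2 → 3 → 4 → 5 → 6 → 7 → 8 → 9 → 10

Answer: 10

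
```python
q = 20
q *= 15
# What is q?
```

Trace:
`q = 20` → q = 20
`q *= 15` → q = 300
So q = 300

Answer: 300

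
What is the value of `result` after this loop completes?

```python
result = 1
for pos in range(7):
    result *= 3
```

3^7 = 2187
`result` takes the values: 1 → 3 → 9 → 27 → 81 → 243 → 729 → 2187

Answer: 2187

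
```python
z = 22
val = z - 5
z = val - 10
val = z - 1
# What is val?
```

Trace:
`z = 22` → z = 22
`val = z - 5` → val = 17
`z = val - 10` → z = 7
`val = z - 1` → val = 6
So val = 6

Answer: 6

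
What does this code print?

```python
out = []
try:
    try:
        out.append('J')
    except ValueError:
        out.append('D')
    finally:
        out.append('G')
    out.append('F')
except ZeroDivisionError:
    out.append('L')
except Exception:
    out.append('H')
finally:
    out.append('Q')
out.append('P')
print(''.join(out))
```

Execution trace: 'J' (inner try body, no exception) → 'G' (inner finally) → 'F' (try body, no exception) → 'Q' (finally) → 'P' (after the try/except). Output: JGFQP

Answer: JGFQP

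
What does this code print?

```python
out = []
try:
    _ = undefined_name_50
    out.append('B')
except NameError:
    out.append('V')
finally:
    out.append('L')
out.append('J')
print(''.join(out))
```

Execution trace: 'V' (except NameError) → 'L' (finally) → 'J' (after the try/except). Output: VLJ

Answer: VLJ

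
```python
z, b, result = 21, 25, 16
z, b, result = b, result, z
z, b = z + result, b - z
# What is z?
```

Trace:
`z, b, result = 21, 25, 16` → z = 21; b = 25; result = 16
`z, b, result = b, result, z` → z = 25; b = 16; result = 21
`z, b = z + result, b - z` → z = 46; b = -9
So z = 46

Answer: 46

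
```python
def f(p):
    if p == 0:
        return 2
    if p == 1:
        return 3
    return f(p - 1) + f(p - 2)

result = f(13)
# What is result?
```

Build up from base cases: f(0)=2, f(1)=3, f(2)=5, f(3)=8, f(4)=13, f(5)=21, f(6)=34, ..., f(13)=987

Answer: 987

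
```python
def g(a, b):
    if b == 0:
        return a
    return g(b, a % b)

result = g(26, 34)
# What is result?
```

g(26, 34) -> g(34, 26) -> g(26, 8) -> g(8, 2) -> g(2, 0) -> 2

Answer: 2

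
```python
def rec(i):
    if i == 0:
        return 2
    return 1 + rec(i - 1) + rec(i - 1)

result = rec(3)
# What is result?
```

rec(i) = 1 + 2·rec(i-1), rec(0)=2. Closed form: (2+1)·2^3 - 1 = 23.

Answer: 23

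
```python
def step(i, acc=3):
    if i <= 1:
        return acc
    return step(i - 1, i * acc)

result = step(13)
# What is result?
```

Accumulator trace (n, acc): (13, 3) -> (12, 39) -> (11, 468) -> (10, 5148) -> (9, 51480) -> (8, 463320) -> (7, 3706560) -> (6, 25945920) -> (5, 155675520) -> (4, 778377600) -> (3, 3113510400) -> (2, 9340531200) -> (1, 18681062400) -> return 18681062400

Answer: 18681062400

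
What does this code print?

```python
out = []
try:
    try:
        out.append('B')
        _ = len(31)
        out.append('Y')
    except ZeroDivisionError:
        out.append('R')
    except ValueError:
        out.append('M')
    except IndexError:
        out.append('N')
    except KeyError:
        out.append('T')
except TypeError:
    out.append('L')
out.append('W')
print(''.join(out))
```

Execution trace: 'B' (try body) → 'L' (outer except TypeError) → 'W' (after the try/except). Output: BLW

Answer: BLW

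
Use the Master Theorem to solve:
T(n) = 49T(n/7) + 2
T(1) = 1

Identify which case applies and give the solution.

a=49, b=7, f(n)=2. log_7(49) = 2. Since c=0 < 2, Case 1 applies: T(n) = Θ(n^log_b(a)) = O(n^2).

Answer: O(n^2) - Case 1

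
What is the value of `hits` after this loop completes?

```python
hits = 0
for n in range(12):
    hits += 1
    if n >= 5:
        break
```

Loop breaks when n reaches 5, hits is 6
`hits` takes the values: 0 → 1 → 2 → 3 → 4 → 5 → 6

Answer: 6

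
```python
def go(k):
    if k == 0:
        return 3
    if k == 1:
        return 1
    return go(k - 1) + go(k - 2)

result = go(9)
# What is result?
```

Build up from base cases: go(0)=3, go(1)=1, go(2)=4, go(3)=5, go(4)=9, go(5)=14, go(6)=23, ..., go(9)=97

Answer: 97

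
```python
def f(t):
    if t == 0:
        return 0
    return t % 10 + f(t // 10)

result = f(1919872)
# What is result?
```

Sum of digits of 1919872: 2 + 7 + 8 + 9 + 1 + 9 + 1 = 37

Answer: 37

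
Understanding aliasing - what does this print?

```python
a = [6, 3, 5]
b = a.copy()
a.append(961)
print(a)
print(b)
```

Key concept: list.copy() creates independent copy.
Step by step:
`a = [6, 3, 5]` → a = [6, 3, 5]
`b = a.copy()` → b = [6, 3, 5]
`a.append(961)` → a = [6, 3, 5, 961]
`print(a)` → prints [6, 3, 5, 961]
`print(b)` → prints [6, 3, 5]

Answer:
[6, 3, 5, 961]
[6, 3, 5]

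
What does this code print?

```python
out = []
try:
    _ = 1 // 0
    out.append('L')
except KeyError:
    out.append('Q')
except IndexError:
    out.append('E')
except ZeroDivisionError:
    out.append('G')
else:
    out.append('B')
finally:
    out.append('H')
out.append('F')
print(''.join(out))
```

Execution trace: 'G' (except ZeroDivisionError) → 'H' (finally) → 'F' (after the try/except). Output: GHF

Answer: GHF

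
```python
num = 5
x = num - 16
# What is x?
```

Trace:
`num = 5` → num = 5
`x = num - 16` → x = -11
So x = -11

Answer: -11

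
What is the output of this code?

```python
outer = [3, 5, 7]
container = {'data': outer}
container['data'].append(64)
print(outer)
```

Key concept: dict holds reference to list.
Step by step:
`outer = [3, 5, 7]` → outer = [3, 5, 7]
`container = {'data': outer}` → container = {'data': [3, 5, 7]}
`container['data'].append(64)` → outer = [3, 5, 7, 64]; container = {'data': [3, 5, 7, 64]}
`print(outer)` → prints [3, 5, 7, 64]

Answer: [3, 5, 7, 64]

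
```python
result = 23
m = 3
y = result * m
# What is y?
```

Trace:
`result = 23` → result = 23
`m = 3` → m = 3
`y = result * m` → y = 69
So y = 69

Answer: 69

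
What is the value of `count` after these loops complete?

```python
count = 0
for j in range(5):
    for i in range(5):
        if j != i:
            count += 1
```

5² - 5 (exclude diagonal)
`count` takes the values: 0 → 1 → 2 → 3 → 4 → 5 → 6 → 7 → 8 → 9 → 10 → 11 → 12 → 13 → 14 → 15 → 16 → 17 → 18 → 19 → 20

Answer: 20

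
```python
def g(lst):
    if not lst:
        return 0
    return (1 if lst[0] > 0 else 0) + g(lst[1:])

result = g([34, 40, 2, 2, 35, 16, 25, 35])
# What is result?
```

Count of positive elements in [34, 40, 2, 2, 35, 16, 25, 35] = 8

Answer: 8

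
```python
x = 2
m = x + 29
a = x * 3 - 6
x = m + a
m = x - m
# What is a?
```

Trace:
`x = 2` → x = 2
`m = x + 29` → m = 31
`a = x * 3 - 6` → a = 0
`x = m + a` → x = 31
`m = x - m` → m = 0
So a = 0

Answer: 0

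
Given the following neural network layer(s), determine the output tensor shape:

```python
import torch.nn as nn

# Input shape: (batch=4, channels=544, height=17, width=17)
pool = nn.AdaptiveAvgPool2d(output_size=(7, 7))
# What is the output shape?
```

Input: (4, 544, 17, 17) -> Output: (4, 544, 7, 7)

Answer: (4, 544, 7, 7)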